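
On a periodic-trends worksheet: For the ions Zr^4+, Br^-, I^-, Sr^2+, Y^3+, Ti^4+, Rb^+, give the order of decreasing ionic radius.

First list Z and electron count for each: Ti^4+: 18 e⁻, Z=22, Zr^4+: 36 e⁻, Z=40, Y^3+: 36 e⁻, Z=39, Sr^2+: 36 e⁻, Z=38, Rb^+: 36 e⁻, Z=37, Br^-: 36 e⁻, Z=35, I^-: 54 e⁻, Z=53. Ti^4+ < Zr^4+ (same group, period 4 vs 5); Zr^4+ < Y^3+ (both 36 e⁻, Z=40>39); Y^3+ < Sr^2+ (both 36 e⁻, Z=39>38); Sr^2+ < Rb^+ (isoelectronic, higher Z=38 is smaller); Rb^+ < Br^- (isoelectronic, higher Z=37 is smaller); Br^- < I^- (same group, period 4 vs 5).

I^- > Br^- > Rb^+ > Sr^2+ > Y^3+ > Zr^4+ > Ti^4+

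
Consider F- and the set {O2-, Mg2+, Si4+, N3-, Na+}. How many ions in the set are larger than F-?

Isoelectronic series (10 e⁻ each). Size is set by nuclear charge: more protons means a smaller ion. Si4+ (Z=14), Mg2+ (Z=12), Na+ (Z=11), F- (Z=9), O2- (Z=8), N3- (Z=7).
Overall: Si4+ < Mg2+ < Na+ < F- < O2- < N3-. F- has 3 below it and 2 above. So 2 are larger.

2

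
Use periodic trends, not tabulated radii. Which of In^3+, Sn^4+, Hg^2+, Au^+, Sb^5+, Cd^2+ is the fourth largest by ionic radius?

In^3+

Electron counts and nuclear charges: Sb^5+ has 46 e⁻ (Z=51), Sn^4+ has 46 e⁻ (Z=50), In^3+ has 46 e⁻ (Z=49), Cd^2+ has 46 e⁻ (Z=48), Hg^2+ has 78 e⁻ (Z=80), Au^+ has 78 e⁻ (Z=79). Sb^5+ < Sn^4+ (both 46 e⁻, Z=51>50); Sn^4+ < In^3+ (isoelectronic, higher Z=50 is smaller); In^3+ < Cd^2+ (both 46 e⁻, Z=49>48); Cd^2+ < Hg^2+ (same group, 1 shell fewer); Hg^2+ < Au^+ (isoelectronic, higher Z=80 is smaller).
That gives Sb^5+ < Sn^4+ < In^3+ < Cd^2+ < Hg^2+ < Au^+. From the largest end, number 4 is In^3+.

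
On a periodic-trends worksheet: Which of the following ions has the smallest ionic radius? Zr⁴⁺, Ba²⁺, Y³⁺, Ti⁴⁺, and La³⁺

Ti⁴⁺

Electron counts and nuclear charges: Ti⁴⁺ (Z=22, 18 e⁻), Zr⁴⁺ (Z=40, 36 e⁻), Y³⁺ (Z=39, 36 e⁻), La³⁺ (Z=57, 54 e⁻), Ba²⁺ (Z=56, 54 e⁻). Ti⁴⁺ < Zr⁴⁺ (same group, period 4 vs 5); Zr⁴⁺ < Y³⁺ (isoelectronic, higher Z=40 is smaller); Y³⁺ < La³⁺ (same group, period 5 vs 6); La³⁺ < Ba²⁺ (both 54 e⁻, Z=57>56).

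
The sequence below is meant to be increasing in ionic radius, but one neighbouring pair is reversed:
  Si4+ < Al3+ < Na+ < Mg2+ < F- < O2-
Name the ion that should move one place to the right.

Check each adjacent pair. Na+ and Mg2+ are reversed: both have 10 electrons but Z(Mg)=12 > Z(Na)=11, so Mg2+ should be the smaller of the two. No other neighbouring pair contradicts the periodic trends, so Na+ is the ion listed too early.

Na+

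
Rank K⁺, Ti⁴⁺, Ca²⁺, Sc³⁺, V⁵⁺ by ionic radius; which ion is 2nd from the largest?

Ca²⁺

Each ion has 18 electrons. The ranking follows nuclear charge in reverse — greater Z gives a smaller radius. V⁵⁺ (Z=23), Ti⁴⁺ (Z=22), Sc³⁺ (Z=21), Ca²⁺ (Z=20), K⁺ (Z=19).
That gives V⁵⁺ < Ti⁴⁺ < Sc³⁺ < Ca²⁺ < K⁺. From the largest end, number 2 is Ca²⁺.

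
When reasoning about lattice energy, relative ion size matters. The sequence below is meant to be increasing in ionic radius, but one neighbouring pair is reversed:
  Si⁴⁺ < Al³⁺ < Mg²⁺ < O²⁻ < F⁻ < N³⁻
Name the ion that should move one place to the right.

Compare adjacent ions: they are isoelectronic (10 e⁻) and F has more protons than O (9 vs 8), making F⁻ smaller — yet in this increasing list O²⁻ sits before F⁻. Nothing else is reversed, so O²⁻ should move one place to the right.

O²⁻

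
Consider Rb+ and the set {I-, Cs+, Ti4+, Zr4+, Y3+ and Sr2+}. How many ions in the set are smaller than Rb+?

4

Tabulating Z and e⁻: Ti4+ (Z=22, 18 e⁻), Zr4+ (Z=40, 36 e⁻), Y3+ (Z=39, 36 e⁻), Sr2+ (Z=38, 36 e⁻), Rb+ (Z=37, 36 e⁻), Cs+ (Z=55, 54 e⁻), I- (Z=53, 54 e⁻). Ti4+ < Zr4+ (same group, period 4 vs 5); Zr4+ < Y3+ (isoelectronic, higher Z=40 is smaller); Y3+ < Sr2+ (isoelectronic, higher Z=39 is smaller); Sr2+ < Rb+ (both 36 e⁻, Z=38>37); Rb+ < Cs+ (same group, period 5 vs 6); Cs+ < I- (isoelectronic, higher Z=55 is smaller).
Relative to Rb+, the ions that are smaller are Ti4+, Zr4+, Y3+, Sr2+. So 4 are smaller.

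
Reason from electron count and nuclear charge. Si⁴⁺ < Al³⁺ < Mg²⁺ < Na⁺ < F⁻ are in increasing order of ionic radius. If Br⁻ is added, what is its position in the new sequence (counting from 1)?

6

First list Z and electron count for each: Si⁴⁺ has 10 e⁻ (Z=14), Al³⁺ has 10 e⁻ (Z=13), Mg²⁺ has 10 e⁻ (Z=12), Na⁺ has 10 e⁻ (Z=11), F⁻ has 10 e⁻ (Z=9), Br⁻ has 36 e⁻ (Z=35). Si⁴⁺ < Al³⁺ (both 10 e⁻, Z=14>13); Al³⁺ < Mg²⁺ (isoelectronic, higher Z=13 is smaller); Mg²⁺ < Na⁺ (isoelectronic, higher Z=12 is smaller); Na⁺ < F⁻ (both 10 e⁻, Z=11>9); F⁻ < Br⁻ (same group, 2 shells fewer).
Putting Br⁻ in gives Si⁴⁺ < Al³⁺ < Mg²⁺ < Na⁺ < F⁻ < Br⁻; it lands at slot 6.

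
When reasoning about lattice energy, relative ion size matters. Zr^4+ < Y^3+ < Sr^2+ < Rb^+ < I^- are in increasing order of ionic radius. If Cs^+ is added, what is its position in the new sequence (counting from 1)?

First list Z and electron count for each: Zr^4+ (Z=40, 36 e⁻), Y^3+ (Z=39, 36 e⁻), Sr^2+ (Z=38, 36 e⁻), Rb^+ (Z=37, 36 e⁻), Cs^+ (Z=55, 54 e⁻), I^- (Z=53, 54 e⁻). Zr^4+ < Y^3+ (isoelectronic, higher Z=40 is smaller); Y^3+ < Sr^2+ (both 36 e⁻, Z=39>38); Sr^2+ < Rb^+ (isoelectronic, higher Z=38 is smaller); Rb^+ < Cs^+ (same group, period 5 vs 6); Cs^+ < I^- (both 54 e⁻, Z=55>53).
With Cs^+ included the full order is Zr^4+ < Y^3+ < Sr^2+ < Rb^+ < Cs^+ < I^-, so it takes position 5.

5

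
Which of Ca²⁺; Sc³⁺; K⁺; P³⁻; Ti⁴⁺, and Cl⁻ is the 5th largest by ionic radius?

Sc³⁺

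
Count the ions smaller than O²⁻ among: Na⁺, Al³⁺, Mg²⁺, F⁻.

4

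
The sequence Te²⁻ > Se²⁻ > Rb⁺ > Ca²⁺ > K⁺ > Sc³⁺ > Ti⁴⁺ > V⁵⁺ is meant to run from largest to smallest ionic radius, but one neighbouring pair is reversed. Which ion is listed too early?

Ca²⁺

The pair Ca²⁺, K⁺ is the wrong way round — both have 18 electrons but Z(Ca)=20 > Z(K)=19, so Ca²⁺ should be the smaller of the two. All other adjacent pairs agree with periodic trends, so Ca²⁺ is the misplaced ion.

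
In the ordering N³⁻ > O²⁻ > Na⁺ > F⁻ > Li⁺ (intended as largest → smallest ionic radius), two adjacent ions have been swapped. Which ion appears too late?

Compare adjacent ions: Na⁺ and F⁻ share 10 electrons; the higher nuclear charge on Na (Z=11) contracts it more, so Na⁺ < F⁻ — yet in this decreasing list Na⁺ sits before F⁻. Nothing else is reversed, so F⁻ should move one place to the left.

F⁻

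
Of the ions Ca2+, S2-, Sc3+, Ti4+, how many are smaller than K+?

Each ion has 18 electrons. The ranking follows nuclear charge in reverse — greater Z gives a smaller radius. Ti4+ (Z=22), Sc3+ (Z=21), Ca2+ (Z=20), K+ (Z=19), S2- (Z=16).
Placing each against K+: smaller — Ti4+, Sc3+, Ca2+; larger — S2-. That's 3.

3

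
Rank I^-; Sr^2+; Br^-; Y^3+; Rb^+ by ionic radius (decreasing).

Y^3+: 36 e⁻, Z=39, Sr^2+: 36 e⁻, Z=38, Rb^+: 36 e⁻, Z=37, Br^-: 36 e⁻, Z=35, I^-: 54 e⁻, Z=53. Y^3+ < Sr^2+ (isoelectronic, higher Z=39 is smaller); Sr^2+ < Rb^+ (both 36 e⁻, Z=38>37); Rb^+ < Br^- (both 36 e⁻, Z=37>35); Br^- < I^- (same group, period 4 vs 5).

I^- > Br^- > Rb^+ > Sr^2+ > Y^3+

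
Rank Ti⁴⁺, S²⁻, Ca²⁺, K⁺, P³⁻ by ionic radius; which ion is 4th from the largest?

Ca²⁺

These species are isoelectronic with 18 electrons. The only difference is the number of protons: Ti⁴⁺ (Z=22), Ca²⁺ (Z=20), K⁺ (Z=19), S²⁻ (Z=16), P³⁻ (Z=15). The strongest nuclear pull (Ti⁴⁺) gives the smallest ion.
That gives Ti⁴⁺ < Ca²⁺ < K⁺ < S²⁻ < P³⁻. From the largest end, number 4 is Ca²⁺.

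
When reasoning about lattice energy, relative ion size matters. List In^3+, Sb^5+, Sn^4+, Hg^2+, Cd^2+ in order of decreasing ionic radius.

Work out protons and electrons: Sb^5+: 46 e⁻, Z=51, Sn^4+: 46 e⁻, Z=50, In^3+: 46 e⁻, Z=49, Cd^2+: 46 e⁻, Z=48, Hg^2+: 78 e⁻, Z=80. Sb^5+ < Sn^4+ (both 46 e⁻, Z=51>50); Sn^4+ < In^3+ (isoelectronic, higher Z=50 is smaller); In^3+ < Cd^2+ (both 46 e⁻, Z=49>48); Cd^2+ < Hg^2+ (same group, period 5 vs 6).

Hg^2+ > Cd^2+ > In^3+ > Sn^4+ > Sb^5+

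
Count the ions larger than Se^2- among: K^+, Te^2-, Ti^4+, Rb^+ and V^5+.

First list Z and electron count for each: V^5+ has 18 e⁻ (Z=23), Ti^4+ has 18 e⁻ (Z=22), K^+ has 18 e⁻ (Z=19), Rb^+ has 36 e⁻ (Z=37), Se^2- has 36 e⁻ (Z=34), Te^2- has 54 e⁻ (Z=52). V^5+ < Ti^4+ (isoelectronic, higher Z=23 is smaller); Ti^4+ < K^+ (both 18 e⁻, Z=22>19); K^+ < Rb^+ (same group, 1 shell fewer); Rb^+ < Se^2- (both 36 e⁻, Z=37>34); Se^2- < Te^2- (same group, period 4 vs 5).
Overall: V^5+ < Ti^4+ < K^+ < Rb^+ < Se^2- < Te^2-. Se^2- has 4 below it and 1 above. Count: 1.

1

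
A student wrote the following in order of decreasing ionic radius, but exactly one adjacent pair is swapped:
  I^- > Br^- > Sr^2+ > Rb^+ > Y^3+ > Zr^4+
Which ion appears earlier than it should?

Sr^2+

Scanning neighbour by neighbour, only Sr^2+/Rb^+ violates a trend: they are isoelectronic (36 e⁻) and Sr has more protons than Rb (38 vs 37), making Sr^2+ smaller. That makes Sr^2+ the one sitting a position early relative to where it belongs.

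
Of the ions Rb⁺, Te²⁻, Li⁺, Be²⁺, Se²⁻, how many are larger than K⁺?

3

Work out protons and electrons: Be²⁺: 2 e⁻, Z=4, Li⁺: 2 e⁻, Z=3, K⁺: 18 e⁻, Z=19, Rb⁺: 36 e⁻, Z=37, Se²⁻: 36 e⁻, Z=34, Te²⁻: 54 e⁻, Z=52. Be²⁺ < Li⁺ (isoelectronic, higher Z=4 is smaller); Li⁺ < K⁺ (same group, period 2 vs 4); K⁺ < Rb⁺ (same group, period 4 vs 5); Rb⁺ < Se²⁻ (isoelectronic, higher Z=37 is smaller); Se²⁻ < Te²⁻ (same group, period 4 vs 5).
Placing each against K⁺: smaller — Be²⁺, Li⁺; larger — Rb⁺, Se²⁻, Te²⁻. That's 3.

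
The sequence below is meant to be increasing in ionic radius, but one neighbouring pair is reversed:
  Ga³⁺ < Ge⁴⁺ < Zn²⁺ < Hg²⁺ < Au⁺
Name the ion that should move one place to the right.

Ga³⁺

Scanning neighbour by neighbour, only Ga³⁺/Ge⁴⁺ violates a trend: Ge⁴⁺ and Ga³⁺ share 28 electrons; the higher nuclear charge on Ge (Z=32) contracts it more, so Ge⁴⁺ < Ga³⁺. That makes Ga³⁺ the one sitting a position early relative to where it belongs.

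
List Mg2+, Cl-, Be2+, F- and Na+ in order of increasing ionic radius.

Be2+ < Mg2+ < Na+ < F- < Cl-

Tabulating Z and e⁻: Be2+ (Z=4, 2 e⁻), Mg2+ (Z=12, 10 e⁻), Na+ (Z=11, 10 e⁻), F- (Z=9, 10 e⁻), Cl- (Z=17, 18 e⁻). Be2+ < Mg2+ (same group, 1 shell fewer); Mg2+ < Na+ (both 10 e⁻, Z=12>11); Na+ < F- (both 10 e⁻, Z=11>9); F- < Cl- (same group, period 2 vs 3).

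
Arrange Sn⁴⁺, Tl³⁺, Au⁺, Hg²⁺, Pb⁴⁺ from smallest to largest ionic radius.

Sn⁴⁺ < Pb⁴⁺ < Tl³⁺ < Hg²⁺ < Au⁺

Electron counts and nuclear charges: Sn⁴⁺ (Z=50, 46 e⁻), Pb⁴⁺ (Z=82, 78 e⁻), Tl³⁺ (Z=81, 78 e⁻), Hg²⁺ (Z=80, 78 e⁻), Au⁺ (Z=79, 78 e⁻). Sn⁴⁺ < Pb⁴⁺ (same group, period 5 vs 6); Pb⁴⁺ < Tl³⁺ (both 78 e⁻, Z=82>81); Tl³⁺ < Hg²⁺ (isoelectronic, higher Z=81 is smaller); Hg²⁺ < Au⁺ (isoelectronic, higher Z=80 is smaller).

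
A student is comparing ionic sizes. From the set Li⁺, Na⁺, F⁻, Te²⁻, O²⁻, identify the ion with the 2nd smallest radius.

Na⁺

Electron counts and nuclear charges: Li⁺ (Z=3, 2 e⁻), Na⁺ (Z=11, 10 e⁻), F⁻ (Z=9, 10 e⁻), O²⁻ (Z=8, 10 e⁻), Te²⁻ (Z=52, 54 e⁻). Li⁺ < Na⁺ (same group, 1 shell fewer); Na⁺ < F⁻ (both 10 e⁻, Z=11>9); F⁻ < O²⁻ (both 10 e⁻, Z=9>8); O²⁻ < Te²⁻ (same group, period 2 vs 5).
That gives Li⁺ < Na⁺ < F⁻ < O²⁻ < Te²⁻. From the smallest end, number 2 is Na⁺.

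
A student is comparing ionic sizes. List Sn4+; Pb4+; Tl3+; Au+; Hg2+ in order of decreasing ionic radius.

Au+ > Hg2+ > Tl3+ > Pb4+ > Sn4+

Work out protons and electrons: Sn4+: 46 e⁻, Z=50, Pb4+: 78 e⁻, Z=82, Tl3+: 78 e⁻, Z=81, Hg2+: 78 e⁻, Z=80, Au+: 78 e⁻, Z=79. Sn4+ < Pb4+ (same group, 1 shell fewer); Pb4+ < Tl3+ (both 78 e⁻, Z=82>81); Tl3+ < Hg2+ (isoelectronic, higher Z=81 is smaller); Hg2+ < Au+ (both 78 e⁻, Z=80>79).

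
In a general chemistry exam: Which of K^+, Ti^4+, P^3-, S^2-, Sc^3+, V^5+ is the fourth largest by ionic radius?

Sc^3+

Isoelectronic series (18 e⁻ each). Size is set by nuclear charge: more protons means a smaller ion. V^5+ (Z=23), Ti^4+ (Z=22), Sc^3+ (Z=21), K^+ (Z=19), S^2- (Z=16), P^3- (Z=15).
Ordering: V^5+ < Ti^4+ < Sc^3+ < K^+ < S^2- < P^3-. The fourth largest is Sc^3+.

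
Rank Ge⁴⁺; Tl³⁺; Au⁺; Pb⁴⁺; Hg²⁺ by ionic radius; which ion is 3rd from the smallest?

Tl³⁺

Electron counts and nuclear charges: Ge⁴⁺ (Z=32, 28 e⁻), Pb⁴⁺ (Z=82, 78 e⁻), Tl³⁺ (Z=81, 78 e⁻), Hg²⁺ (Z=80, 78 e⁻), Au⁺ (Z=79, 78 e⁻). Ge⁴⁺ < Pb⁴⁺ (same group, 2 shells fewer); Pb⁴⁺ < Tl³⁺ (isoelectronic, higher Z=82 is smaller); Tl³⁺ < Hg²⁺ (isoelectronic, higher Z=81 is smaller); Hg²⁺ < Au⁺ (both 78 e⁻, Z=80>79).
Full ascending order: Ge⁴⁺ < Pb⁴⁺ < Tl³⁺ < Hg²⁺ < Au⁺. Counting from the smallest, position 3 is Tl³⁺.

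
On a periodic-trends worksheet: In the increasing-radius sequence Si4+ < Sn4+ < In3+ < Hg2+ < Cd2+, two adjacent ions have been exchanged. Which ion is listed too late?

Cd2+

Compare adjacent ions: same group and charge — period 5 sits above period 6, so Cd2+ is smaller — yet in this increasing list Hg2+ sits before Cd2+. Nothing else is reversed, so Cd2+ should move one place to the left.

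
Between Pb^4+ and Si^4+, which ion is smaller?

Si^4+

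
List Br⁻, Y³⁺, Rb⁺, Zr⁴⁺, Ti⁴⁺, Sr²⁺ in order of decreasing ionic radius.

Br⁻ > Rb⁺ > Sr²⁺ > Y³⁺ > Zr⁴⁺ > Ti⁴⁺

Ti⁴⁺: 18 e⁻, Z=22, Zr⁴⁺: 36 e⁻, Z=40, Y³⁺: 36 e⁻, Z=39, Sr²⁺: 36 e⁻, Z=38, Rb⁺: 36 e⁻, Z=37, Br⁻: 36 e⁻, Z=35. Ti⁴⁺ < Zr⁴⁺ (same group, 1 shell fewer); Zr⁴⁺ < Y³⁺ (isoelectronic, higher Z=40 is smaller); Y³⁺ < Sr²⁺ (isoelectronic, higher Z=39 is smaller); Sr²⁺ < Rb⁺ (isoelectronic, higher Z=38 is smaller); Rb⁺ < Br⁻ (isoelectronic, higher Z=37 is smaller).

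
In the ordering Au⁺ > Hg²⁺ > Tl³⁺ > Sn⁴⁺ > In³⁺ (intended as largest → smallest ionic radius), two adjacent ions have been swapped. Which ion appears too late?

In³⁺

Compare adjacent ions: they are isoelectronic (46 e⁻) and Sn has more protons than In (50 vs 49), making Sn⁴⁺ smaller — yet in this decreasing list Sn⁴⁺ sits before In³⁺. Nothing else is reversed, so In³⁺ should move one place to the left.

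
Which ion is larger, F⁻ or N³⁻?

N³⁻

Each ion has 10 electrons. The ranking follows nuclear charge in reverse — greater Z gives a smaller radius. F⁻ (Z=9), N³⁻ (Z=7).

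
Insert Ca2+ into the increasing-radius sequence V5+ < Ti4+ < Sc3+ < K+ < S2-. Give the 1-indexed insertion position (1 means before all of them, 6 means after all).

4

These species are isoelectronic with 18 electrons. The only difference is the number of protons: V5+ (Z=23), Ti4+ (Z=22), Sc3+ (Z=21), Ca2+ (Z=20), K+ (Z=19), S2- (Z=16). The strongest nuclear pull (V5+) gives the smallest ion.
Merged order: V5+ < Ti4+ < Sc3+ < Ca2+ < K+ < S2- — Ca2+ is number 4.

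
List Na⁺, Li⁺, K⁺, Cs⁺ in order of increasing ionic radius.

Li⁺ < Na⁺ < K⁺ < Cs⁺

Same group, same charge. Going down the group adds an extra shell of electrons, so the ion gets larger: Li⁺ is highest in the group and smallest.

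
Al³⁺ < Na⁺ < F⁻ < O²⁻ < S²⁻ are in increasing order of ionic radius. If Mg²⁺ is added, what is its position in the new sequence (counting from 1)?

2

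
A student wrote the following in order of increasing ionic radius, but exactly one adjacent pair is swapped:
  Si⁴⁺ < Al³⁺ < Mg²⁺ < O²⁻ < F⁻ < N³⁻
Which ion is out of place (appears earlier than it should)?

Scanning neighbour by neighbour, only O²⁻/F⁻ violates a trend: both have 10 electrons but Z(F)=9 > Z(O)=8, so F⁻ should be the smaller of the two. That makes O²⁻ the one sitting a position early relative to where it belongs.

O²⁻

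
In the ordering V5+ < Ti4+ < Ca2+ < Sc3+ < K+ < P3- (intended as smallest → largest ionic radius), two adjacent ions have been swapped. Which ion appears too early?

Ca2+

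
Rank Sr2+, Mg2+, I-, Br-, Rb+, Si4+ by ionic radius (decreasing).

Tabulating Z and e⁻: Si4+ has 10 e⁻ (Z=14), Mg2+ has 10 e⁻ (Z=12), Sr2+ has 36 e⁻ (Z=38), Rb+ has 36 e⁻ (Z=37), Br- has 36 e⁻ (Z=35), I- has 54 e⁻ (Z=53). Si4+ < Mg2+ (isoelectronic, higher Z=14 is smaller); Mg2+ < Sr2+ (same group, 2 shells fewer); Sr2+ < Rb+ (both 36 e⁻, Z=38>37); Rb+ < Br- (isoelectronic, higher Z=37 is smaller); Br- < I- (same group, period 4 vs 5).

I- > Br- > Rb+ > Sr2+ > Mg2+ > Si4+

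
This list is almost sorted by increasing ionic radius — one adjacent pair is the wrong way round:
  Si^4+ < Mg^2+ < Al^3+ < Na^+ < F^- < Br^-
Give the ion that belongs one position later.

Mg^2+

Scanning neighbour by neighbour, only Mg^2+/Al^3+ violates a trend: both have 10 electrons but Z(Al)=13 > Z(Mg)=12, so Al^3+ should be the smaller of the two. That makes Mg^2+ the one sitting a position early relative to where it belongs.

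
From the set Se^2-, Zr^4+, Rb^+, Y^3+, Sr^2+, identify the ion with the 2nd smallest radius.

Y^3+

Each ion has 36 electrons. The ranking follows nuclear charge in reverse — greater Z gives a smaller radius. Zr^4+ (Z=40), Y^3+ (Z=39), Sr^2+ (Z=38), Rb^+ (Z=37), Se^2- (Z=34).
So the order is Zr^4+ < Y^3+ < Sr^2+ < Rb^+ < Se^2-; the 2nd-smallest ion is Y^3+.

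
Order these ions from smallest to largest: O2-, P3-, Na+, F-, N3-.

Work out protons and electrons: Na+ has 10 e⁻ (Z=11), F- has 10 e⁻ (Z=9), O2- has 10 e⁻ (Z=8), N3- has 10 e⁻ (Z=7), P3- has 18 e⁻ (Z=15). Na+ < F- (both 10 e⁻, Z=11>9); F- < O2- (isoelectronic, higher Z=9 is smaller); O2- < N3- (isoelectronic, higher Z=8 is smaller); N3- < P3- (same group, 1 shell fewer).

Na+ < F- < O2- < N3- < P3-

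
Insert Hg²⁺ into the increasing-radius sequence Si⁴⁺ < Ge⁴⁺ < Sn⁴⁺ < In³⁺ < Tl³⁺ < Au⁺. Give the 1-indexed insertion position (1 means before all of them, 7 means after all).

6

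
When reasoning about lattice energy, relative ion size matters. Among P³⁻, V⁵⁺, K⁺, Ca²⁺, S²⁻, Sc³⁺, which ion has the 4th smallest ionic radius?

These species are isoelectronic with 18 electrons. The only difference is the number of protons: V⁵⁺ (Z=23), Sc³⁺ (Z=21), Ca²⁺ (Z=20), K⁺ (Z=19), S²⁻ (Z=16), P³⁻ (Z=15). The strongest nuclear pull (V⁵⁺) gives the smallest ion.
Ordering: V⁵⁺ < Sc³⁺ < Ca²⁺ < K⁺ < S²⁻ < P³⁻. The 4th smallest is K⁺.

K⁺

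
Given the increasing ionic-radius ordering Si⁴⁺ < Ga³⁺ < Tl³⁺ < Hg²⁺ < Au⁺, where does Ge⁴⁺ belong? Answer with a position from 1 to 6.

Electron counts and nuclear charges: Si⁴⁺: 10 e⁻, Z=14, Ge⁴⁺: 28 e⁻, Z=32, Ga³⁺: 28 e⁻, Z=31, Tl³⁺: 78 e⁻, Z=81, Hg²⁺: 78 e⁻, Z=80, Au⁺: 78 e⁻, Z=79. Si⁴⁺ < Ge⁴⁺ (same group, period 3 vs 4); Ge⁴⁺ < Ga³⁺ (both 28 e⁻, Z=32>31); Ga³⁺ < Tl³⁺ (same group, 2 shells fewer); Tl³⁺ < Hg²⁺ (both 78 e⁻, Z=81>80); Hg²⁺ < Au⁺ (isoelectronic, higher Z=80 is smaller).
Merged order: Si⁴⁺ < Ge⁴⁺ < Ga³⁺ < Tl³⁺ < Hg²⁺ < Au⁺ — Ge⁴⁺ is number 2.

2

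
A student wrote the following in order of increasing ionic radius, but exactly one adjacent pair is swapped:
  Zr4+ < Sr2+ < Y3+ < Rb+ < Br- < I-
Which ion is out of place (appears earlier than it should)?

Sr2+

The pair Sr2+, Y3+ is the wrong way round — they are isoelectronic (36 e⁻) and Y has more protons than Sr (39 vs 38), making Y3+ smaller. All other adjacent pairs agree with periodic trends, so Sr2+ is the misplaced ion.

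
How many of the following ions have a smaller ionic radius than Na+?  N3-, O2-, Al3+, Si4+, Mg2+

3

Isoelectronic series (10 e⁻ each). Size is set by nuclear charge: more protons means a smaller ion. Si4+ (Z=14), Al3+ (Z=13), Mg2+ (Z=12), Na+ (Z=11), O2- (Z=8), N3- (Z=7).
Relative to Na+, the ions that are smaller are Si4+, Al3+, Mg2+. Count: 3.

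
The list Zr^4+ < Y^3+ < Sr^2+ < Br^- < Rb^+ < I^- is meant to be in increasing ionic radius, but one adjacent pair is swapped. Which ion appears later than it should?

Compare adjacent ions: both have 36 electrons but Z(Rb)=37 > Z(Br)=35, so Rb^+ should be the smaller of the two — yet in this increasing list Br^- sits before Rb^+. Nothing else is reversed, so Rb^+ should move one place to the left.

Rb^+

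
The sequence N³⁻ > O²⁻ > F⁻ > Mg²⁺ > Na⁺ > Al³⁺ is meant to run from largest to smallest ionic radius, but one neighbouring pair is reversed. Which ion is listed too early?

Mg²⁺

The pair Mg²⁺, Na⁺ is the wrong way round — both have 10 electrons but Z(Mg)=12 > Z(Na)=11, so Mg²⁺ should be the smaller of the two. All other adjacent pairs agree with periodic trends, so Mg²⁺ is the misplaced ion.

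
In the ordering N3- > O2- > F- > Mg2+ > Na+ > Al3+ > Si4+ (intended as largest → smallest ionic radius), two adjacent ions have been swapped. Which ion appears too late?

Na+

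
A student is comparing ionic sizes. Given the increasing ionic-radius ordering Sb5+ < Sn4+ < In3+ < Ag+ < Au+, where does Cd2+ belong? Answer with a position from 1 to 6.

Electron counts and nuclear charges: Sb5+ (Z=51, 46 e⁻), Sn4+ (Z=50, 46 e⁻), In3+ (Z=49, 46 e⁻), Cd2+ (Z=48, 46 e⁻), Ag+ (Z=47, 46 e⁻), Au+ (Z=79, 78 e⁻). Sb5+ < Sn4+ (both 46 e⁻, Z=51>50); Sn4+ < In3+ (isoelectronic, higher Z=50 is smaller); In3+ < Cd2+ (isoelectronic, higher Z=49 is smaller); Cd2+ < Ag+ (both 46 e⁻, Z=48>47); Ag+ < Au+ (same group, 1 shell fewer).
The complete sequence is Sb5+ < Sn4+ < In3+ < Cd2+ < Ag+ < Au+. Cd2+ sits at position 4.

4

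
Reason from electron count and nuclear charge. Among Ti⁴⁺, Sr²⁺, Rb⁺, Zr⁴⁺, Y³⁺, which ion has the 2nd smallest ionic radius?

Tabulating Z and e⁻: Ti⁴⁺: 18 e⁻, Z=22, Zr⁴⁺: 36 e⁻, Z=40, Y³⁺: 36 e⁻, Z=39, Sr²⁺: 36 e⁻, Z=38, Rb⁺: 36 e⁻, Z=37. Ti⁴⁺ < Zr⁴⁺ (same group, 1 shell fewer); Zr⁴⁺ < Y³⁺ (isoelectronic, higher Z=40 is smaller); Y³⁺ < Sr²⁺ (isoelectronic, higher Z=39 is smaller); Sr²⁺ < Rb⁺ (isoelectronic, higher Z=38 is smaller).
That gives Ti⁴⁺ < Zr⁴⁺ < Y³⁺ < Sr²⁺ < Rb⁺. From the smallest end, number 2 is Zr⁴⁺.

Zr⁴⁺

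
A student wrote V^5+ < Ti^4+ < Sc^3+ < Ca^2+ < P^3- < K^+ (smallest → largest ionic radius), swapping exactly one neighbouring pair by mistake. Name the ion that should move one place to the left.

K^+

Compare adjacent ions: K^+ and P^3- share 18 electrons; the higher nuclear charge on K (Z=19) contracts it more, so K^+ < P^3- — yet in this increasing list P^3- sits before K^+. Nothing else is reversed, so K^+ should move one place to the left.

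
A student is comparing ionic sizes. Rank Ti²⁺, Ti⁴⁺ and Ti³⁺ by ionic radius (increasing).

Ti⁴⁺ < Ti³⁺ < Ti²⁺

For a single element, ionic radius drops as positive charge rises — Ti⁴⁺ < Ti²⁺.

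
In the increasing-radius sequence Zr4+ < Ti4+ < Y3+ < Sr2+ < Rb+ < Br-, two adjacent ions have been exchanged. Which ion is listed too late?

Ti4+

Scanning neighbour by neighbour, only Zr4+/Ti4+ violates a trend: Ti4+ and Zr4+ are in one column with the same charge; the lighter period-4 ion has one fewer shell and is smaller. That makes Ti4+ the one sitting a position late relative to where it belongs.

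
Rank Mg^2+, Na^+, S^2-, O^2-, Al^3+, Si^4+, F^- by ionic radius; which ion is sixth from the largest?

Al^3+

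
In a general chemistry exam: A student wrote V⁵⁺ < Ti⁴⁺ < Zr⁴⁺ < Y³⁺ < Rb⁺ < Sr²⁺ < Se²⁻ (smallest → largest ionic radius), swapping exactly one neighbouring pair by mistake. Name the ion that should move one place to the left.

Compare adjacent ions: both have 36 electrons but Z(Sr)=38 > Z(Rb)=37, so Sr²⁺ should be the smaller of the two — yet in this increasing list Rb⁺ sits before Sr²⁺. Nothing else is reversed, so Sr²⁺ should move one place to the left.

Sr²⁺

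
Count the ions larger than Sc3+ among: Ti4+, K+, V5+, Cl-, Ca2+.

3

Isoelectronic series (18 e⁻ each). Size is set by nuclear charge: more protons means a smaller ion. V5+ (Z=23), Ti4+ (Z=22), Sc3+ (Z=21), Ca2+ (Z=20), K+ (Z=19), Cl- (Z=17).
Relative to Sc3+, the ions that are larger are Ca2+, K+, Cl-. So 3 are larger.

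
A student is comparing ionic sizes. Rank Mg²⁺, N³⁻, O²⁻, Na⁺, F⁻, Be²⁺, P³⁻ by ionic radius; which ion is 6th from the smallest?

First list Z and electron count for each: Be²⁺: 2 e⁻, Z=4, Mg²⁺: 10 e⁻, Z=12, Na⁺: 10 e⁻, Z=11, F⁻: 10 e⁻, Z=9, O²⁻: 10 e⁻, Z=8, N³⁻: 10 e⁻, Z=7, P³⁻: 18 e⁻, Z=15. Be²⁺ < Mg²⁺ (same group, 1 shell fewer); Mg²⁺ < Na⁺ (both 10 e⁻, Z=12>11); Na⁺ < F⁻ (isoelectronic, higher Z=11 is smaller); F⁻ < O²⁻ (both 10 e⁻, Z=9>8); O²⁻ < N³⁻ (isoelectronic, higher Z=8 is smaller); N³⁻ < P³⁻ (same group, 1 shell fewer).
Full ascending order: Be²⁺ < Mg²⁺ < Na⁺ < F⁻ < O²⁻ < N³⁻ < P³⁻. Counting from the smallest, position 6 is N³⁻.

N³⁻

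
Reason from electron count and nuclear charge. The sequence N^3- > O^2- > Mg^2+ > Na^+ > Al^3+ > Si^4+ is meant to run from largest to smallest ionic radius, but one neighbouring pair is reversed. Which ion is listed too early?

Mg^2+

Check each adjacent pair. Mg^2+ and Na^+ are reversed: Mg^2+ and Na^+ share 10 electrons; the higher nuclear charge on Mg (Z=12) contracts it more, so Mg^2+ < Na^+. No other neighbouring pair contradicts the periodic trends, so Mg^2+ is the ion listed too early.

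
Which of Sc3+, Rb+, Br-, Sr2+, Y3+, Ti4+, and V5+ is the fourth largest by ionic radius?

Y3+

First list Z and electron count for each: V5+ has 18 e⁻ (Z=23), Ti4+ has 18 e⁻ (Z=22), Sc3+ has 18 e⁻ (Z=21), Y3+ has 36 e⁻ (Z=39), Sr2+ has 36 e⁻ (Z=38), Rb+ has 36 e⁻ (Z=37), Br- has 36 e⁻ (Z=35). V5+ < Ti4+ (both 18 e⁻, Z=23>22); Ti4+ < Sc3+ (isoelectronic, higher Z=22 is smaller); Sc3+ < Y3+ (same group, period 4 vs 5); Y3+ < Sr2+ (isoelectronic, higher Z=39 is smaller); Sr2+ < Rb+ (both 36 e⁻, Z=38>37); Rb+ < Br- (both 36 e⁻, Z=37>35).
That gives V5+ < Ti4+ < Sc3+ < Y3+ < Sr2+ < Rb+ < Br-. From the largest end, number 4 is Y3+.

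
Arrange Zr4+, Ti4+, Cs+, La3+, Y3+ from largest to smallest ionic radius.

Electron counts and nuclear charges: Ti4+ has 18 e⁻ (Z=22), Zr4+ has 36 e⁻ (Z=40), Y3+ has 36 e⁻ (Z=39), La3+ has 54 e⁻ (Z=57), Cs+ has 54 e⁻ (Z=55). Ti4+ < Zr4+ (same group, 1 shell fewer); Zr4+ < Y3+ (both 36 e⁻, Z=40>39); Y3+ < La3+ (same group, 1 shell fewer); La3+ < Cs+ (both 54 e⁻, Z=57>55).

Cs+ > La3+ > Y3+ > Zr4+ > Ti4+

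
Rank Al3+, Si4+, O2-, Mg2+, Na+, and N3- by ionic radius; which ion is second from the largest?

O2-

Each ion has 10 electrons. The ranking follows nuclear charge in reverse — greater Z gives a smaller radius. Si4+ (Z=14), Al3+ (Z=13), Mg2+ (Z=12), Na+ (Z=11), O2- (Z=8), N3- (Z=7).
So the order is Si4+ < Al3+ < Mg2+ < Na+ < O2- < N3-; the 2nd-largest ion is O2-.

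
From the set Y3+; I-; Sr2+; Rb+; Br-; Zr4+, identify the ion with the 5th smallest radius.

Br-

Tabulating Z and e⁻: Zr4+ (Z=40, 36 e⁻), Y3+ (Z=39, 36 e⁻), Sr2+ (Z=38, 36 e⁻), Rb+ (Z=37, 36 e⁻), Br- (Z=35, 36 e⁻), I- (Z=53, 54 e⁻). Zr4+ < Y3+ (isoelectronic, higher Z=40 is smaller); Y3+ < Sr2+ (isoelectronic, higher Z=39 is smaller); Sr2+ < Rb+ (isoelectronic, higher Z=38 is smaller); Rb+ < Br- (both 36 e⁻, Z=37>35); Br- < I- (same group, period 4 vs 5).
So the order is Zr4+ < Y3+ < Sr2+ < Rb+ < Br- < I-; the 5th-smallest ion is Br-.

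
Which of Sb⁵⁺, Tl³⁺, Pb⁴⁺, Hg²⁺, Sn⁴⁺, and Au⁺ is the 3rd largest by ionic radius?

Electron counts and nuclear charges: Sb⁵⁺ has 46 e⁻ (Z=51), Sn⁴⁺ has 46 e⁻ (Z=50), Pb⁴⁺ has 78 e⁻ (Z=82), Tl³⁺ has 78 e⁻ (Z=81), Hg²⁺ has 78 e⁻ (Z=80), Au⁺ has 78 e⁻ (Z=79). Sb⁵⁺ < Sn⁴⁺ (isoelectronic, higher Z=51 is smaller); Sn⁴⁺ < Pb⁴⁺ (same group, period 5 vs 6); Pb⁴⁺ < Tl³⁺ (both 78 e⁻, Z=82>81); Tl³⁺ < Hg²⁺ (isoelectronic, higher Z=81 is smaller); Hg²⁺ < Au⁺ (isoelectronic, higher Z=80 is smaller).
That gives Sb⁵⁺ < Sn⁴⁺ < Pb⁴⁺ < Tl³⁺ < Hg²⁺ < Au⁺. From the largest end, number 3 is Tl³⁺.

Tl³⁺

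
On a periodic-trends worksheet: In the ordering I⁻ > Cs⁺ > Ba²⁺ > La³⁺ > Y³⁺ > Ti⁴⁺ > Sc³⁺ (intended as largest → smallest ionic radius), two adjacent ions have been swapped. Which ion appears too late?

Sc³⁺

Check each adjacent pair. Ti⁴⁺ and Sc³⁺ are reversed: both have 18 electrons but Z(Ti)=22 > Z(Sc)=21, so Ti⁴⁺ should be the smaller of the two. No other neighbouring pair contradicts the periodic trends, so Sc³⁺ is the ion listed too late.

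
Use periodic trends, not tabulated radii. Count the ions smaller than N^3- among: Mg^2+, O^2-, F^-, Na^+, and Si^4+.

5

Isoelectronic series (10 e⁻ each). Size is set by nuclear charge: more protons means a smaller ion. Si^4+ (Z=14), Mg^2+ (Z=12), Na^+ (Z=11), F^- (Z=9), O^2- (Z=8), N^3- (Z=7).
Overall: Si^4+ < Mg^2+ < Na^+ < F^- < O^2- < N^3-. N^3- has 5 below it and 0 above. That's 5.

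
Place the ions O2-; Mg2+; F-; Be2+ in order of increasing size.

Be2+ < Mg2+ < F- < O2-

Tabulating Z and e⁻: Be2+ has 2 e⁻ (Z=4), Mg2+ has 10 e⁻ (Z=12), F- has 10 e⁻ (Z=9), O2- has 10 e⁻ (Z=8). Be2+ < Mg2+ (same group, 1 shell fewer); Mg2+ < F- (isoelectronic, higher Z=12 is smaller); F- < O2- (both 10 e⁻, Z=9>8).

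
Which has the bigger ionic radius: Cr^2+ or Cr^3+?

These are all Cr ions. Removing more electrons (higher positive charge) pulls the remaining electrons in closer, so Cr^3+ is smallest and Cr^2+ is largest.

Cr^2+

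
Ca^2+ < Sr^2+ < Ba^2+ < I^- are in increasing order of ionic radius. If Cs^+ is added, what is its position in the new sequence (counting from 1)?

4

Ca^2+: 18 e⁻, Z=20, Sr^2+: 36 e⁻, Z=38, Ba^2+: 54 e⁻, Z=56, Cs^+: 54 e⁻, Z=55, I^-: 54 e⁻, Z=53. Ca^2+ < Sr^2+ (same group, period 4 vs 5); Sr^2+ < Ba^2+ (same group, 1 shell fewer); Ba^2+ < Cs^+ (both 54 e⁻, Z=56>55); Cs^+ < I^- (isoelectronic, higher Z=55 is smaller).
Merged order: Ca^2+ < Sr^2+ < Ba^2+ < Cs^+ < I^- — Cs^+ is number 4.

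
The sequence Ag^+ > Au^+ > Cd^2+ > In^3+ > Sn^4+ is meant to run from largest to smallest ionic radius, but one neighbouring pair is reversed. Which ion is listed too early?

Ag^+

The pair Ag^+, Au^+ is the wrong way round — both in group 11 with the same charge; Ag^+ (period 5) has the smaller radius. All other adjacent pairs agree with periodic trends, so Ag^+ is the misplaced ion.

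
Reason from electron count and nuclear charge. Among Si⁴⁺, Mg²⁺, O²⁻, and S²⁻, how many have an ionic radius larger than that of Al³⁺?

3

Si⁴⁺ has 10 e⁻ (Z=14), Al³⁺ has 10 e⁻ (Z=13), Mg²⁺ has 10 e⁻ (Z=12), O²⁻ has 10 e⁻ (Z=8), S²⁻ has 18 e⁻ (Z=16). Si⁴⁺ < Al³⁺ (isoelectronic, higher Z=14 is smaller); Al³⁺ < Mg²⁺ (isoelectronic, higher Z=13 is smaller); Mg²⁺ < O²⁻ (isoelectronic, higher Z=12 is smaller); O²⁻ < S²⁻ (same group, period 2 vs 3).
Overall: Si⁴⁺ < Al³⁺ < Mg²⁺ < O²⁻ < S²⁻. Al³⁺ has 1 below it and 3 above. That's 3.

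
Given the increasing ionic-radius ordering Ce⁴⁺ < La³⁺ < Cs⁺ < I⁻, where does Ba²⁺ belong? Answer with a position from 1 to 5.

3

All of these have 54 electrons (isoelectronic). With the same electron cloud, the ion with the most protons pulls it in tightest. Nuclear charges: Ce⁴⁺ (Z=58), La³⁺ (Z=57), Ba²⁺ (Z=56), Cs⁺ (Z=55), I⁻ (Z=53). Highest Z is smallest.
With Ba²⁺ included the full order is Ce⁴⁺ < La³⁺ < Ba²⁺ < Cs⁺ < I⁻, so it takes position 3.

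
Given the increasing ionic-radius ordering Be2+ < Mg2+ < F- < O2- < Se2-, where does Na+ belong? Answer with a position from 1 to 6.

Tabulating Z and e⁻: Be2+ (Z=4, 2 e⁻), Mg2+ (Z=12, 10 e⁻), Na+ (Z=11, 10 e⁻), F- (Z=9, 10 e⁻), O2- (Z=8, 10 e⁻), Se2- (Z=34, 36 e⁻). Be2+ < Mg2+ (same group, period 2 vs 3); Mg2+ < Na+ (both 10 e⁻, Z=12>11); Na+ < F- (both 10 e⁻, Z=11>9); F- < O2- (isoelectronic, higher Z=9 is smaller); O2- < Se2- (same group, period 2 vs 4).
Putting Na+ in gives Be2+ < Mg2+ < Na+ < F- < O2- < Se2-; it lands at slot 3.

3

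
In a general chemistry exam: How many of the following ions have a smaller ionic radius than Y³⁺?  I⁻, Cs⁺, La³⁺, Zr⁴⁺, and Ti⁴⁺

2

Electron counts and nuclear charges: Ti⁴⁺ (Z=22, 18 e⁻), Zr⁴⁺ (Z=40, 36 e⁻), Y³⁺ (Z=39, 36 e⁻), La³⁺ (Z=57, 54 e⁻), Cs⁺ (Z=55, 54 e⁻), I⁻ (Z=53, 54 e⁻). Ti⁴⁺ < Zr⁴⁺ (same group, 1 shell fewer); Zr⁴⁺ < Y³⁺ (isoelectronic, higher Z=40 is smaller); Y³⁺ < La³⁺ (same group, 1 shell fewer); La³⁺ < Cs⁺ (isoelectronic, higher Z=57 is smaller); Cs⁺ < I⁻ (both 54 e⁻, Z=55>53).
Overall: Ti⁴⁺ < Zr⁴⁺ < Y³⁺ < La³⁺ < Cs⁺ < I⁻. Y³⁺ has 2 below it and 3 above. That's 2.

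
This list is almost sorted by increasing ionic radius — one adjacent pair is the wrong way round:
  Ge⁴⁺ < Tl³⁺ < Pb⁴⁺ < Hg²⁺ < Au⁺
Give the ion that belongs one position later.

Tl³⁺

The pair Tl³⁺, Pb⁴⁺ is the wrong way round — Pb⁴⁺ and Tl³⁺ share 78 electrons; the higher nuclear charge on Pb (Z=82) contracts it more, so Pb⁴⁺ < Tl³⁺. All other adjacent pairs agree with periodic trends, so Tl³⁺ is the misplaced ion.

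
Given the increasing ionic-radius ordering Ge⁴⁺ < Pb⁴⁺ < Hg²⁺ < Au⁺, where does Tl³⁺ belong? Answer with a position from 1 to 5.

3

Tabulating Z and e⁻: Ge⁴⁺ has 28 e⁻ (Z=32), Pb⁴⁺ has 78 e⁻ (Z=82), Tl³⁺ has 78 e⁻ (Z=81), Hg²⁺ has 78 e⁻ (Z=80), Au⁺ has 78 e⁻ (Z=79). Ge⁴⁺ < Pb⁴⁺ (same group, period 4 vs 6); Pb⁴⁺ < Tl³⁺ (both 78 e⁻, Z=82>81); Tl³⁺ < Hg²⁺ (both 78 e⁻, Z=81>80); Hg²⁺ < Au⁺ (isoelectronic, higher Z=80 is smaller).
Merged order: Ge⁴⁺ < Pb⁴⁺ < Tl³⁺ < Hg²⁺ < Au⁺ — Tl³⁺ is number 3.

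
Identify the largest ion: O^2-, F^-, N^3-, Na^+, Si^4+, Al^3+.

These species are isoelectronic with 10 electrons. The only difference is the number of protons: Si^4+ (Z=14), Al^3+ (Z=13), Na^+ (Z=11), F^- (Z=9), O^2- (Z=8), N^3- (Z=7). The strongest nuclear pull (Si^4+) gives the smallest ion.

N^3-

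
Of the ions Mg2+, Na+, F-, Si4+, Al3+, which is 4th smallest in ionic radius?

Na+

Isoelectronic series (10 e⁻ each). Size is set by nuclear charge: more protons means a smaller ion. Si4+ (Z=14), Al3+ (Z=13), Mg2+ (Z=12), Na+ (Z=11), F- (Z=9).
So the order is Si4+ < Al3+ < Mg2+ < Na+ < F-; the 4th-smallest ion is Na+.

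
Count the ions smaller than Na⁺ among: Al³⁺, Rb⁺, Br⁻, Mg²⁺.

2

Tabulating Z and e⁻: Al³⁺: 10 e⁻, Z=13, Mg²⁺: 10 e⁻, Z=12, Na⁺: 10 e⁻, Z=11, Rb⁺: 36 e⁻, Z=37, Br⁻: 36 e⁻, Z=35. Al³⁺ < Mg²⁺ (both 10 e⁻, Z=13>12); Mg²⁺ < Na⁺ (isoelectronic, higher Z=12 is smaller); Na⁺ < Rb⁺ (same group, period 3 vs 5); Rb⁺ < Br⁻ (both 36 e⁻, Z=37>35).
Overall: Al³⁺ < Mg²⁺ < Na⁺ < Rb⁺ < Br⁻. Na⁺ has 2 below it and 2 above. So 2 are smaller.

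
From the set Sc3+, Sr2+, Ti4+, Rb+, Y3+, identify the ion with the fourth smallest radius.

Ti4+ has 18 e⁻ (Z=22), Sc3+ has 18 e⁻ (Z=21), Y3+ has 36 e⁻ (Z=39), Sr2+ has 36 e⁻ (Z=38), Rb+ has 36 e⁻ (Z=37). Ti4+ < Sc3+ (both 18 e⁻, Z=22>21); Sc3+ < Y3+ (same group, 1 shell fewer); Y3+ < Sr2+ (isoelectronic, higher Z=39 is smaller); Sr2+ < Rb+ (isoelectronic, higher Z=38 is smaller).
That gives Ti4+ < Sc3+ < Y3+ < Sr2+ < Rb+. From the smallest end, number 4 is Sr2+.

Sr2+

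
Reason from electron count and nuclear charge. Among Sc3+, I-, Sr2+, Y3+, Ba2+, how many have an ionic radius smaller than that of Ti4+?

Work out protons and electrons: Ti4+: 18 e⁻, Z=22, Sc3+: 18 e⁻, Z=21, Y3+: 36 e⁻, Z=39, Sr2+: 36 e⁻, Z=38, Ba2+: 54 e⁻, Z=56, I-: 54 e⁻, Z=53. Ti4+ < Sc3+ (isoelectronic, higher Z=22 is smaller); Sc3+ < Y3+ (same group, period 4 vs 5); Y3+ < Sr2+ (isoelectronic, higher Z=39 is smaller); Sr2+ < Ba2+ (same group, period 5 vs 6); Ba2+ < I- (both 54 e⁻, Z=56>53).
Overall: Ti4+ < Sc3+ < Y3+ < Sr2+ < Ba2+ < I-. Ti4+ has 0 below it and 5 above. Count: 0.

0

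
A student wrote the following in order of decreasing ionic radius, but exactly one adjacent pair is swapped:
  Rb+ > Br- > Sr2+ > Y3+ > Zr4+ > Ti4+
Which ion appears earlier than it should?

Rb+

Scanning neighbour by neighbour, only Rb+/Br- violates a trend: Rb+ and Br- share 36 electrons; the higher nuclear charge on Rb (Z=37) contracts it more, so Rb+ < Br-. That makes Rb+ the one sitting a position early relative to where it belongs.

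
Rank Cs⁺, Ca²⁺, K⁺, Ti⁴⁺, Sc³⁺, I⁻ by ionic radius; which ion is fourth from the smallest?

K⁺

First list Z and electron count for each: Ti⁴⁺ has 18 e⁻ (Z=22), Sc³⁺ has 18 e⁻ (Z=21), Ca²⁺ has 18 e⁻ (Z=20), K⁺ has 18 e⁻ (Z=19), Cs⁺ has 54 e⁻ (Z=55), I⁻ has 54 e⁻ (Z=53). Ti⁴⁺ < Sc³⁺ (isoelectronic, higher Z=22 is smaller); Sc³⁺ < Ca²⁺ (isoelectronic, higher Z=21 is smaller); Ca²⁺ < K⁺ (both 18 e⁻, Z=20>19); K⁺ < Cs⁺ (same group, period 4 vs 6); Cs⁺ < I⁻ (both 54 e⁻, Z=55>53).
That gives Ti⁴⁺ < Sc³⁺ < Ca²⁺ < K⁺ < Cs⁺ < I⁻. From the smallest end, number 4 is K⁺.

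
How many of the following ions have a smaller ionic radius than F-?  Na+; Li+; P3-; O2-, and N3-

Li+: 2 e⁻, Z=3, Na+: 10 e⁻, Z=11, F-: 10 e⁻, Z=9, O2-: 10 e⁻, Z=8, N3-: 10 e⁻, Z=7, P3-: 18 e⁻, Z=15. Li+ < Na+ (same group, 1 shell fewer); Na+ < F- (both 10 e⁻, Z=11>9); F- < O2- (both 10 e⁻, Z=9>8); O2- < N3- (both 10 e⁻, Z=8>7); N3- < P3- (same group, 1 shell fewer).
Ordering all of them (including F-) by radius gives Li+ < Na+ < F- < O2- < N3- < P3-. That's 2.

2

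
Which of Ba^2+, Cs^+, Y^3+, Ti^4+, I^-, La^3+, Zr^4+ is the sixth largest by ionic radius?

Zr^4+

Ti^4+: 18 e⁻, Z=22, Zr^4+: 36 e⁻, Z=40, Y^3+: 36 e⁻, Z=39, La^3+: 54 e⁻, Z=57, Ba^2+: 54 e⁻, Z=56, Cs^+: 54 e⁻, Z=55, I^-: 54 e⁻, Z=53. Ti^4+ < Zr^4+ (same group, 1 shell fewer); Zr^4+ < Y^3+ (isoelectronic, higher Z=40 is smaller); Y^3+ < La^3+ (same group, period 5 vs 6); La^3+ < Ba^2+ (isoelectronic, higher Z=57 is smaller); Ba^2+ < Cs^+ (isoelectronic, higher Z=56 is smaller); Cs^+ < I^- (isoelectronic, higher Z=55 is smaller).
So the order is Ti^4+ < Zr^4+ < Y^3+ < La^3+ < Ba^2+ < Cs^+ < I^-; the 6th-largest ion is Zr^4+.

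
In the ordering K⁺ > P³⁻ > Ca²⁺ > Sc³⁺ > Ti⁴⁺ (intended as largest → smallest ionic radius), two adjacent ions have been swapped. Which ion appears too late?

The pair K⁺, P³⁻ is the wrong way round — both have 18 electrons but Z(K)=19 > Z(P)=15, so K⁺ should be the smaller of the two. All other adjacent pairs agree with periodic trends, so P³⁻ is the misplaced ion.

P³⁻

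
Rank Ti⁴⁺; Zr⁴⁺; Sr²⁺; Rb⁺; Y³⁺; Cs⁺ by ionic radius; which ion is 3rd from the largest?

Sr²⁺

Work out protons and electrons: Ti⁴⁺ (Z=22, 18 e⁻), Zr⁴⁺ (Z=40, 36 e⁻), Y³⁺ (Z=39, 36 e⁻), Sr²⁺ (Z=38, 36 e⁻), Rb⁺ (Z=37, 36 e⁻), Cs⁺ (Z=55, 54 e⁻). Ti⁴⁺ < Zr⁴⁺ (same group, period 4 vs 5); Zr⁴⁺ < Y³⁺ (both 36 e⁻, Z=40>39); Y³⁺ < Sr²⁺ (isoelectronic, higher Z=39 is smaller); Sr²⁺ < Rb⁺ (isoelectronic, higher Z=38 is smaller); Rb⁺ < Cs⁺ (same group, 1 shell fewer).
Full ascending order: Ti⁴⁺ < Zr⁴⁺ < Y³⁺ < Sr²⁺ < Rb⁺ < Cs⁺. Counting from the largest, position 3 is Sr²⁺.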